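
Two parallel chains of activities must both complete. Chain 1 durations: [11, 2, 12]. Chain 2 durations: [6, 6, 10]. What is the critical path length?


Path A total = 11 + 2 + 12 = 25
Path B total = 6 + 6 + 10 = 22
Critical path = longest path = max(25, 22) = 25

25


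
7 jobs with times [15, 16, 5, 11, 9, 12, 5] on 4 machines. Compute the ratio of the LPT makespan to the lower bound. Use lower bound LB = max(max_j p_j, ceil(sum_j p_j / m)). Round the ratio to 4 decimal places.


LPT order: [16, 15, 12, 11, 9, 5, 5]
Machine loads after assignment: [16, 20, 17, 20]
LPT makespan = 20
Lower bound = max(max_job, ceil(total/4)) = max(16, 19) = 19
Ratio = 20 / 19 = 1.0526

1.0526


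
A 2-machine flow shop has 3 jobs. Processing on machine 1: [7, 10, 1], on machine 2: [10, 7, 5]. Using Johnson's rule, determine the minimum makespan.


Apply Johnson's rule:
  Group 1 (a <= b): [(3, 1, 5), (1, 7, 10)]
  Group 2 (a > b): [(2, 10, 7)]
Optimal job order: [3, 1, 2]
Schedule:
  Job 3: M1 done at 1, M2 done at 6
  Job 1: M1 done at 8, M2 done at 18
  Job 2: M1 done at 18, M2 done at 25
Makespan = 25

25


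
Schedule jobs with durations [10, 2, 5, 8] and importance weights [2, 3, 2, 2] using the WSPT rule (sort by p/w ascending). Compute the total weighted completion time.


Compute p/w ratios and sort ascending (WSPT): [(2, 3), (5, 2), (8, 2), (10, 2)]
Compute weighted completion times:
  Job (p=2,w=3): C=2, w*C=3*2=6
  Job (p=5,w=2): C=7, w*C=2*7=14
  Job (p=8,w=2): C=15, w*C=2*15=30
  Job (p=10,w=2): C=25, w*C=2*25=50
Total weighted completion time = 100

100


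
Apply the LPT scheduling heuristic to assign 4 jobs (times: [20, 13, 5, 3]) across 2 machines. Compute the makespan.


Sort jobs in decreasing order (LPT): [20, 13, 5, 3]
Assign each job to the least loaded machine:
  Machine 1: jobs [20], load = 20
  Machine 2: jobs [13, 5, 3], load = 21
Makespan = max load = 21

21


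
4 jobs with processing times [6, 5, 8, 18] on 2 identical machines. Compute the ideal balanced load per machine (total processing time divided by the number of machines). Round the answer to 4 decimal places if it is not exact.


Total processing time = 6 + 5 + 8 + 18 = 37
Number of machines = 2
Ideal balanced load = 37 / 2 = 18.5

18.5


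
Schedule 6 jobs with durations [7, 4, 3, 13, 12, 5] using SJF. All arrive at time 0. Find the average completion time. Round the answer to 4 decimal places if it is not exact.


SJF order (ascending): [3, 4, 5, 7, 12, 13]
Completion times:
  Job 1: burst=3, C=3
  Job 2: burst=4, C=7
  Job 3: burst=5, C=12
  Job 4: burst=7, C=19
  Job 5: burst=12, C=31
  Job 6: burst=13, C=44
Average completion = 116/6 = 19.3333

19.3333


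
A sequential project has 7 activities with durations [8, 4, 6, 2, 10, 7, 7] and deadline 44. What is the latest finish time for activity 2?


LF(activity 2) = deadline - sum of successor durations
Successors: activities 3 through 7 with durations [6, 2, 10, 7, 7]
Sum of successor durations = 32
LF = 44 - 32 = 12

12


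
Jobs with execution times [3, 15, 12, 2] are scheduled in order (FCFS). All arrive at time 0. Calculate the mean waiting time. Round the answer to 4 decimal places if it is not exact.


FCFS order (as given): [3, 15, 12, 2]
Waiting times:
  Job 1: wait = 0
  Job 2: wait = 3
  Job 3: wait = 18
  Job 4: wait = 30
Sum of waiting times = 51
Average waiting time = 51/4 = 12.75

12.75


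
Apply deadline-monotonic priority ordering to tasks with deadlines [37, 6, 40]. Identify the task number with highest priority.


Sort tasks by relative deadline (ascending):
  Task 2: deadline = 6
  Task 1: deadline = 37
  Task 3: deadline = 40
Priority order (highest first): [2, 1, 3]
Highest priority task = 2

2


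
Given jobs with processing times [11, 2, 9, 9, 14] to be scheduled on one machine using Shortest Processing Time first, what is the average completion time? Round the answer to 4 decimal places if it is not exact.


Sort jobs by processing time (SPT order): [2, 9, 9, 11, 14]
Compute completion times sequentially:
  Job 1: processing = 2, completes at 2
  Job 2: processing = 9, completes at 11
  Job 3: processing = 9, completes at 20
  Job 4: processing = 11, completes at 31
  Job 5: processing = 14, completes at 45
Sum of completion times = 109
Average completion time = 109/5 = 21.8

21.8


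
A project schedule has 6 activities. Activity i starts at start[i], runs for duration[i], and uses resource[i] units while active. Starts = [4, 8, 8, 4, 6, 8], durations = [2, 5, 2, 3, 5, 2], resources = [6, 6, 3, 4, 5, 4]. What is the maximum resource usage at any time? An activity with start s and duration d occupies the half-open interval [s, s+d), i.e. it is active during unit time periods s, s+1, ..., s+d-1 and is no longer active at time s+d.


Each activity i is active on [start_i, start_i + duration_i).
Compute total resource usage per time slot:
  t=0: active resources = [], total = 0
  t=1: active resources = [], total = 0
  t=2: active resources = [], total = 0
  t=3: active resources = [], total = 0
  t=4: active resources = [6, 4], total = 10
  t=5: active resources = [6, 4], total = 10
  t=6: active resources = [4, 5], total = 9
  t=7: active resources = [5], total = 5
  t=8: active resources = [6, 3, 5, 4], total = 18
  t=9: active resources = [6, 3, 5, 4], total = 18
  t=10: active resources = [6, 5], total = 11
  t=11: active resources = [6], total = 6
  t=12: active resources = [6], total = 6
Peak resource demand = 18

18


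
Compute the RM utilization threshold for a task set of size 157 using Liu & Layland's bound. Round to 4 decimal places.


Compute 2^(1/157) = 1.0044247104
Subtract 1: 1.0044247104 - 1 = 0.0044247104
Multiply by n: 157 * 0.0044247104 = 0.6946795328
Round to 4 dp: 0.6947

0.6947


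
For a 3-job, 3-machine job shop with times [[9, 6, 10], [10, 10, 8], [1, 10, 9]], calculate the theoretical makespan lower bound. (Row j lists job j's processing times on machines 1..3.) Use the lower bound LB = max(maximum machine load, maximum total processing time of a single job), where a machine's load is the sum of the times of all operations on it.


Machine loads:
  Machine 1: 9 + 10 + 1 = 20
  Machine 2: 6 + 10 + 10 = 26
  Machine 3: 10 + 8 + 9 = 27
Max machine load = 27
Job totals:
  Job 1: 25
  Job 2: 28
  Job 3: 20
Max job total = 28
Lower bound = max(27, 28) = 28

28


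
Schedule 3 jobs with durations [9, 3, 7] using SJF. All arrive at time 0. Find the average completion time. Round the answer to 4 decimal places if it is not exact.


SJF order (ascending): [3, 7, 9]
Completion times:
  Job 1: burst=3, C=3
  Job 2: burst=7, C=10
  Job 3: burst=9, C=19
Average completion = 32/3 = 10.6667

10.6667


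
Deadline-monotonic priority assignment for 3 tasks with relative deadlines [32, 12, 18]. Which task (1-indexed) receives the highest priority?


Sort tasks by relative deadline (ascending):
  Task 2: deadline = 12
  Task 3: deadline = 18
  Task 1: deadline = 32
Priority order (highest first): [2, 3, 1]
Highest priority task = 2

2


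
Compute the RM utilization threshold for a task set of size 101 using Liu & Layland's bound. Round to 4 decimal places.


Compute 2^(1/101) = 1.0068864466
Subtract 1: 1.0068864466 - 1 = 0.0068864466
Multiply by n: 101 * 0.0068864466 = 0.6955311066
Round to 4 dp: 0.6955

0.6955


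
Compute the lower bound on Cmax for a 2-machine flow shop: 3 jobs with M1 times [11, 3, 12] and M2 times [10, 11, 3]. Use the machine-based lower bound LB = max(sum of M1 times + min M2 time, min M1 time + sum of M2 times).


LB1 = sum(M1 times) + min(M2 times) = 26 + 3 = 29
LB2 = min(M1 times) + sum(M2 times) = 3 + 24 = 27
Lower bound = max(LB1, LB2) = max(29, 27) = 29

29


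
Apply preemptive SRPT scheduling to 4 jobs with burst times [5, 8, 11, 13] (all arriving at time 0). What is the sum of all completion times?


Since all jobs arrive at t=0, SRPT equals SPT ordering.
SPT order: [5, 8, 11, 13]
Completion times:
  Job 1: p=5, C=5
  Job 2: p=8, C=13
  Job 3: p=11, C=24
  Job 4: p=13, C=37
Total completion time = 5 + 13 + 24 + 37 = 79

79


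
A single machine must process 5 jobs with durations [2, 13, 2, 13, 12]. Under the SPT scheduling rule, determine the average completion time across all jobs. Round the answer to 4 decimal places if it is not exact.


Sort jobs by processing time (SPT order): [2, 2, 12, 13, 13]
Compute completion times sequentially:
  Job 1: processing = 2, completes at 2
  Job 2: processing = 2, completes at 4
  Job 3: processing = 12, completes at 16
  Job 4: processing = 13, completes at 29
  Job 5: processing = 13, completes at 42
Sum of completion times = 93
Average completion time = 93/5 = 18.6

18.6


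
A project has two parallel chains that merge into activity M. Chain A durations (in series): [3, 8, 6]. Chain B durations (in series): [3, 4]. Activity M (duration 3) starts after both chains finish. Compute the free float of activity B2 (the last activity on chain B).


ES(B2) = sum of predecessors on chain B = 3
EF(B2) = ES + duration = 3 + 4 = 7
Successor of B2 is M. ES(M) = max(sum(A), sum(B)) = max(17, 7) = 17
Free float = ES(successor) - EF(current) = 17 - 7 = 10

10


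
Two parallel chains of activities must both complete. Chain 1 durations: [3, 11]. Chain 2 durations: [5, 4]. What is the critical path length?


Path A total = 3 + 11 = 14
Path B total = 5 + 4 = 9
Critical path = longest path = max(14, 9) = 14

14


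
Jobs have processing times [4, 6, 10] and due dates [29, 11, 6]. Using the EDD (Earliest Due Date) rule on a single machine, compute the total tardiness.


Sort by due date (EDD order): [(10, 6), (6, 11), (4, 29)]
Compute completion times and tardiness:
  Job 1: p=10, d=6, C=10, tardiness=max(0,10-6)=4
  Job 2: p=6, d=11, C=16, tardiness=max(0,16-11)=5
  Job 3: p=4, d=29, C=20, tardiness=max(0,20-29)=0
Total tardiness = 9

9


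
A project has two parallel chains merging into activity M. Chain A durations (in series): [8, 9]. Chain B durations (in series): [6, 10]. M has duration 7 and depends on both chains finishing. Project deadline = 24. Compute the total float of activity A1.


Forward pass: ES(A1) = sum of predecessors on chain A = 0
EF = ES + duration = 0 + 8 = 8
Backward pass: LF(M) = deadline = 24; LS(M) = 24 - 7 = 17
LF(A1) = LS(M) - sum(successors on chain A) = 17 - 9 = 8
LS = LF - duration = 8 - 8 = 0
Total float = LS - ES = 0 - 0 = 0

0


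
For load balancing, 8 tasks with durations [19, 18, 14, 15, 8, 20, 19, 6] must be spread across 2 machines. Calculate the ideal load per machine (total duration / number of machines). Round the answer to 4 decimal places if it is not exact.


Total processing time = 19 + 18 + 14 + 15 + 8 + 20 + 19 + 6 = 119
Number of machines = 2
Ideal balanced load = 119 / 2 = 59.5

59.5


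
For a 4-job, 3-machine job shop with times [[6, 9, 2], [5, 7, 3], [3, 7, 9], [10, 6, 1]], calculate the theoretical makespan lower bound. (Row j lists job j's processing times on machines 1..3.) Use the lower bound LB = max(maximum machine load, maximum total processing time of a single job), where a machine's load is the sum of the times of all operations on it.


Machine loads:
  Machine 1: 6 + 5 + 3 + 10 = 24
  Machine 2: 9 + 7 + 7 + 6 = 29
  Machine 3: 2 + 3 + 9 + 1 = 15
Max machine load = 29
Job totals:
  Job 1: 17
  Job 2: 15
  Job 3: 19
  Job 4: 17
Max job total = 19
Lower bound = max(29, 19) = 29

29


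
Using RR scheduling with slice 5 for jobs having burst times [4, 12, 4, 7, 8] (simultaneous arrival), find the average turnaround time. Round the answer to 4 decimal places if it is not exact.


Time quantum = 5
Execution trace:
  J1 runs 4 units, time = 4
  J2 runs 5 units, time = 9
  J3 runs 4 units, time = 13
  J4 runs 5 units, time = 18
  J5 runs 5 units, time = 23
  J2 runs 5 units, time = 28
  J4 runs 2 units, time = 30
  J5 runs 3 units, time = 33
  J2 runs 2 units, time = 35
Finish times: [4, 35, 13, 30, 33]
Average turnaround = 115/5 = 23.0

23.0


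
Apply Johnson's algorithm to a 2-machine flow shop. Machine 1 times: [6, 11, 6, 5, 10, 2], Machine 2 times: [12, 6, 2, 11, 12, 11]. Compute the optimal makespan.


Apply Johnson's rule:
  Group 1 (a <= b): [(6, 2, 11), (4, 5, 11), (1, 6, 12), (5, 10, 12)]
  Group 2 (a > b): [(2, 11, 6), (3, 6, 2)]
Optimal job order: [6, 4, 1, 5, 2, 3]
Schedule:
  Job 6: M1 done at 2, M2 done at 13
  Job 4: M1 done at 7, M2 done at 24
  Job 1: M1 done at 13, M2 done at 36
  Job 5: M1 done at 23, M2 done at 48
  Job 2: M1 done at 34, M2 done at 54
  Job 3: M1 done at 40, M2 done at 56
Makespan = 56

56


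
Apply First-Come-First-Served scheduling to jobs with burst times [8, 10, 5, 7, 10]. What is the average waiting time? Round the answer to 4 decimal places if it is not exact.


FCFS order (as given): [8, 10, 5, 7, 10]
Waiting times:
  Job 1: wait = 0
  Job 2: wait = 8
  Job 3: wait = 18
  Job 4: wait = 23
  Job 5: wait = 30
Sum of waiting times = 79
Average waiting time = 79/5 = 15.8

15.8


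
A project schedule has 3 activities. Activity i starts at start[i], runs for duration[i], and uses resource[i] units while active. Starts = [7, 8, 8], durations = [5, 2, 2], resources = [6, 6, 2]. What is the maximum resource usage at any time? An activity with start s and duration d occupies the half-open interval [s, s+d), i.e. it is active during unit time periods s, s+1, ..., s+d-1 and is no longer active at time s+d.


Each activity i is active on [start_i, start_i + duration_i).
Compute total resource usage per time slot:
  t=0: active resources = [], total = 0
  t=1: active resources = [], total = 0
  t=2: active resources = [], total = 0
  t=3: active resources = [], total = 0
  t=4: active resources = [], total = 0
  t=5: active resources = [], total = 0
  t=6: active resources = [], total = 0
  t=7: active resources = [6], total = 6
  t=8: active resources = [6, 6, 2], total = 14
  t=9: active resources = [6, 6, 2], total = 14
  t=10: active resources = [6], total = 6
  t=11: active resources = [6], total = 6
Peak resource demand = 14

14


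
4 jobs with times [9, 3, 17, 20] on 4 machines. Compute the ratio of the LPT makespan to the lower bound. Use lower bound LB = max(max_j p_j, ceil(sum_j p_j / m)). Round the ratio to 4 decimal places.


LPT order: [20, 17, 9, 3]
Machine loads after assignment: [20, 17, 9, 3]
LPT makespan = 20
Lower bound = max(max_job, ceil(total/4)) = max(20, 13) = 20
Ratio = 20 / 20 = 1.0

1.0


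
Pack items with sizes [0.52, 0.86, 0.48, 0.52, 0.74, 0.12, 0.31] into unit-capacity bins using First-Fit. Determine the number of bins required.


Place items sequentially using First-Fit:
  Item 0.52 -> new Bin 1
  Item 0.86 -> new Bin 2
  Item 0.48 -> Bin 1 (now 1.0)
  Item 0.52 -> new Bin 3
  Item 0.74 -> new Bin 4
  Item 0.12 -> Bin 2 (now 0.98)
  Item 0.31 -> Bin 3 (now 0.83)
Total bins used = 4

4


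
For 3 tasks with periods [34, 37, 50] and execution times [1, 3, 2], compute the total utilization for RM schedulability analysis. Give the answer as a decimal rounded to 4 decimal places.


Compute individual utilizations (exact fractions):
  Task 1: C/T = 1/34 (approx. 0.0294)
  Task 2: C/T = 3/37 (approx. 0.0811)
  Task 3: C/T = 2/50 = 1/25 (approx. 0.04)
Total utilization U = 1/34 + 3/37 + 1/25 = 4733/31450
Rounded to 4 decimal places: U = 0.1505
RM (Liu & Layland) bound for 3 tasks = 0.779763; compare with U = 4733/31450 (approx. 0.150493)
U <= bound, so schedulable by RM sufficient condition.

0.1505


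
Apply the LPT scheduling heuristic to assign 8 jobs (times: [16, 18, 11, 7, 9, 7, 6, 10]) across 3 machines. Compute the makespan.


Sort jobs in decreasing order (LPT): [18, 16, 11, 10, 9, 7, 7, 6]
Assign each job to the least loaded machine:
  Machine 1: jobs [18, 7, 6], load = 31
  Machine 2: jobs [16, 9], load = 25
  Machine 3: jobs [11, 10, 7], load = 28
Makespan = max load = 31

31


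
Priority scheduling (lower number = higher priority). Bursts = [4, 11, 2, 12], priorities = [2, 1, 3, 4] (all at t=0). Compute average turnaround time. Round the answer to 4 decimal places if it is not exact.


Sort by priority (ascending = highest first):
Order: [(1, 11), (2, 4), (3, 2), (4, 12)]
Completion times:
  Priority 1, burst=11, C=11
  Priority 2, burst=4, C=15
  Priority 3, burst=2, C=17
  Priority 4, burst=12, C=29
Average turnaround = 72/4 = 18.0

18.0


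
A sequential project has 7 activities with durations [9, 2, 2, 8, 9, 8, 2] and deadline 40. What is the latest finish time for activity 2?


LF(activity 2) = deadline - sum of successor durations
Successors: activities 3 through 7 with durations [2, 8, 9, 8, 2]
Sum of successor durations = 29
LF = 40 - 29 = 11

11


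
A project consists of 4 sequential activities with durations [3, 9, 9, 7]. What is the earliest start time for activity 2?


Activity 2 starts after activities 1 through 1 complete.
Predecessor durations: [3]
ES = 3 = 3

3


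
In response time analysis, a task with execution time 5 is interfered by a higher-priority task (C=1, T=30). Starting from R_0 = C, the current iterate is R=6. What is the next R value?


R_next = C + ceil(R_prev / T_hp) * C_hp
ceil(6 / 30) = ceil(0.2) = 1
Interference = 1 * 1 = 1
R_next = 5 + 1 = 6
R_next = R_prev, so the iteration has converged (response time = 6).

6


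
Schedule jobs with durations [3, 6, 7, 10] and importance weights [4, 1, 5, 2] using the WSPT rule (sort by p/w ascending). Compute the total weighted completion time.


Compute p/w ratios and sort ascending (WSPT): [(3, 4), (7, 5), (10, 2), (6, 1)]
Compute weighted completion times:
  Job (p=3,w=4): C=3, w*C=4*3=12
  Job (p=7,w=5): C=10, w*C=5*10=50
  Job (p=10,w=2): C=20, w*C=2*20=40
  Job (p=6,w=1): C=26, w*C=1*26=26
Total weighted completion time = 128

128


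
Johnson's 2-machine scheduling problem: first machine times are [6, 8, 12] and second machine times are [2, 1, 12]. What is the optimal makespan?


Apply Johnson's rule:
  Group 1 (a <= b): [(3, 12, 12)]
  Group 2 (a > b): [(1, 6, 2), (2, 8, 1)]
Optimal job order: [3, 1, 2]
Schedule:
  Job 3: M1 done at 12, M2 done at 24
  Job 1: M1 done at 18, M2 done at 26
  Job 2: M1 done at 26, M2 done at 27
Makespan = 27

27


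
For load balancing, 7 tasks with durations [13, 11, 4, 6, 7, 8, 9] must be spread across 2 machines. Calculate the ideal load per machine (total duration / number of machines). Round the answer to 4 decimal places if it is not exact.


Total processing time = 13 + 11 + 4 + 6 + 7 + 8 + 9 = 58
Number of machines = 2
Ideal balanced load = 58 / 2 = 29.0

29.0


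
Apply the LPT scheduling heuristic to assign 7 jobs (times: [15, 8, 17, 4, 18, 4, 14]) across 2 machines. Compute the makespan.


Sort jobs in decreasing order (LPT): [18, 17, 15, 14, 8, 4, 4]
Assign each job to the least loaded machine:
  Machine 1: jobs [18, 14, 8], load = 40
  Machine 2: jobs [17, 15, 4, 4], load = 40
Makespan = max load = 40

40


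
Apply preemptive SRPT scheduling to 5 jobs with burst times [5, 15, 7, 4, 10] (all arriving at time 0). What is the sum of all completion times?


Since all jobs arrive at t=0, SRPT equals SPT ordering.
SPT order: [4, 5, 7, 10, 15]
Completion times:
  Job 1: p=4, C=4
  Job 2: p=5, C=9
  Job 3: p=7, C=16
  Job 4: p=10, C=26
  Job 5: p=15, C=41
Total completion time = 4 + 9 + 16 + 26 + 41 = 96

96


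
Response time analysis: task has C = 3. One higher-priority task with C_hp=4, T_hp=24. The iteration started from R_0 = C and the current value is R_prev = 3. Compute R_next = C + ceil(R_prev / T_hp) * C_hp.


R_next = C + ceil(R_prev / T_hp) * C_hp
ceil(3 / 24) = ceil(0.125) = 1
Interference = 1 * 4 = 4
R_next = 3 + 4 = 7

7


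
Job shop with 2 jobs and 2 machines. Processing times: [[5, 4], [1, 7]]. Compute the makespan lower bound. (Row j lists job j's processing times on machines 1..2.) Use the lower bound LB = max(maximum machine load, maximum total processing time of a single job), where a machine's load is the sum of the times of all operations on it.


Machine loads:
  Machine 1: 5 + 1 = 6
  Machine 2: 4 + 7 = 11
Max machine load = 11
Job totals:
  Job 1: 9
  Job 2: 8
Max job total = 9
Lower bound = max(11, 9) = 11

11


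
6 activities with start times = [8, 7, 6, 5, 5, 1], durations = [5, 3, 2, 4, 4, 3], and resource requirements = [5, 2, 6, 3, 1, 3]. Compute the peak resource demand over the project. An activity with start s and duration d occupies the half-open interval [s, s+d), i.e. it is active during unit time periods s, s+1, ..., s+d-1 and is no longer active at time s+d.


Each activity i is active on [start_i, start_i + duration_i).
Compute total resource usage per time slot:
  t=0: active resources = [], total = 0
  t=1: active resources = [3], total = 3
  t=2: active resources = [3], total = 3
  t=3: active resources = [3], total = 3
  t=4: active resources = [], total = 0
  t=5: active resources = [3, 1], total = 4
  t=6: active resources = [6, 3, 1], total = 10
  t=7: active resources = [2, 6, 3, 1], total = 12
  t=8: active resources = [5, 2, 3, 1], total = 11
  t=9: active resources = [5, 2], total = 7
  t=10: active resources = [5], total = 5
  t=11: active resources = [5], total = 5
  t=12: active resources = [5], total = 5
Peak resource demand = 12

12


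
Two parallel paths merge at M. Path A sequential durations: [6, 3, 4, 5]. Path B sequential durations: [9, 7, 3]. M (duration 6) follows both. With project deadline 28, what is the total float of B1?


Forward pass: ES(B1) = sum of predecessors on chain B = 0
EF = ES + duration = 0 + 9 = 9
Backward pass: LF(M) = deadline = 28; LS(M) = 28 - 6 = 22
LF(B1) = LS(M) - sum(successors on chain B) = 22 - 10 = 12
LS = LF - duration = 12 - 9 = 3
Total float = LS - ES = 3 - 0 = 3

3


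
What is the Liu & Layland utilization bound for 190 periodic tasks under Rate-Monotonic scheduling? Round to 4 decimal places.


Compute 2^(1/190) = 1.0036548056
Subtract 1: 1.0036548056 - 1 = 0.0036548056
Multiply by n: 190 * 0.0036548056 = 0.6944130640
Round to 4 dp: 0.6944

0.6944


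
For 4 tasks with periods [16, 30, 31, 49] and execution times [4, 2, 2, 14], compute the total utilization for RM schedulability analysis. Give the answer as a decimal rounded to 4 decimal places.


Compute individual utilizations (exact fractions):
  Task 1: C/T = 4/16 = 1/4 (approx. 0.25)
  Task 2: C/T = 2/30 = 1/15 (approx. 0.0667)
  Task 3: C/T = 2/31 (approx. 0.0645)
  Task 4: C/T = 14/49 = 2/7 (approx. 0.2857)
Total utilization U = 1/4 + 1/15 + 2/31 + 2/7 = 8683/13020
Rounded to 4 decimal places: U = 0.6669
RM (Liu & Layland) bound for 4 tasks = 0.756828; compare with U = 8683/13020 (approx. 0.666897)
U <= bound, so schedulable by RM sufficient condition.

0.6669


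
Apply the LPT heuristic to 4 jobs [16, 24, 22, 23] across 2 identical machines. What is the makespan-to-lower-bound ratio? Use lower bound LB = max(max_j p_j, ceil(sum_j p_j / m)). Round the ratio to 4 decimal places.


LPT order: [24, 23, 22, 16]
Machine loads after assignment: [40, 45]
LPT makespan = 45
Lower bound = max(max_job, ceil(total/2)) = max(24, 43) = 43
Ratio = 45 / 43 = 1.0465

1.0465


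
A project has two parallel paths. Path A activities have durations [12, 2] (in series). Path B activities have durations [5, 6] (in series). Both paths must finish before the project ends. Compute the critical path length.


Path A total = 12 + 2 = 14
Path B total = 5 + 6 = 11
Critical path = longest path = max(14, 11) = 14

14


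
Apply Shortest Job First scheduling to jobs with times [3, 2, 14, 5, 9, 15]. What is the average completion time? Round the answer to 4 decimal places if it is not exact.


SJF order (ascending): [2, 3, 5, 9, 14, 15]
Completion times:
  Job 1: burst=2, C=2
  Job 2: burst=3, C=5
  Job 3: burst=5, C=10
  Job 4: burst=9, C=19
  Job 5: burst=14, C=33
  Job 6: burst=15, C=48
Average completion = 117/6 = 19.5

19.5


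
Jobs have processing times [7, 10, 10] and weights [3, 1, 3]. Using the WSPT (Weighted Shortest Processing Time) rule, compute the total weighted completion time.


Compute p/w ratios and sort ascending (WSPT): [(7, 3), (10, 3), (10, 1)]
Compute weighted completion times:
  Job (p=7,w=3): C=7, w*C=3*7=21
  Job (p=10,w=3): C=17, w*C=3*17=51
  Job (p=10,w=1): C=27, w*C=1*27=27
Total weighted completion time = 99

99


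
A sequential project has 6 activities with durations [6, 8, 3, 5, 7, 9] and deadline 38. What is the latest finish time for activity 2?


LF(activity 2) = deadline - sum of successor durations
Successors: activities 3 through 6 with durations [3, 5, 7, 9]
Sum of successor durations = 24
LF = 38 - 24 = 14

14


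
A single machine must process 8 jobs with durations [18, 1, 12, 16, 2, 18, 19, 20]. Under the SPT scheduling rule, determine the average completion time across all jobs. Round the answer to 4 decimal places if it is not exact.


Sort jobs by processing time (SPT order): [1, 2, 12, 16, 18, 18, 19, 20]
Compute completion times sequentially:
  Job 1: processing = 1, completes at 1
  Job 2: processing = 2, completes at 3
  Job 3: processing = 12, completes at 15
  Job 4: processing = 16, completes at 31
  Job 5: processing = 18, completes at 49
  Job 6: processing = 18, completes at 67
  Job 7: processing = 19, completes at 86
  Job 8: processing = 20, completes at 106
Sum of completion times = 358
Average completion time = 358/8 = 44.75

44.75


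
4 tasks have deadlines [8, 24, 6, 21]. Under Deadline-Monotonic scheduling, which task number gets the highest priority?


Sort tasks by relative deadline (ascending):
  Task 3: deadline = 6
  Task 1: deadline = 8
  Task 4: deadline = 21
  Task 2: deadline = 24
Priority order (highest first): [3, 1, 4, 2]
Highest priority task = 3

3


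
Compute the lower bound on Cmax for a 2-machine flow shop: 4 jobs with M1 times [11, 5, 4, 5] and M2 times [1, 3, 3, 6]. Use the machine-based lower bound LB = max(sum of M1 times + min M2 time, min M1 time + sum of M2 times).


LB1 = sum(M1 times) + min(M2 times) = 25 + 1 = 26
LB2 = min(M1 times) + sum(M2 times) = 4 + 13 = 17
Lower bound = max(LB1, LB2) = max(26, 17) = 26

26


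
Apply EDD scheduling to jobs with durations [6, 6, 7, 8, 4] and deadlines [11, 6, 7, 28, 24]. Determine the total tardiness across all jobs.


Sort by due date (EDD order): [(6, 6), (7, 7), (6, 11), (4, 24), (8, 28)]
Compute completion times and tardiness:
  Job 1: p=6, d=6, C=6, tardiness=max(0,6-6)=0
  Job 2: p=7, d=7, C=13, tardiness=max(0,13-7)=6
  Job 3: p=6, d=11, C=19, tardiness=max(0,19-11)=8
  Job 4: p=4, d=24, C=23, tardiness=max(0,23-24)=0
  Job 5: p=8, d=28, C=31, tardiness=max(0,31-28)=3
Total tardiness = 17

17


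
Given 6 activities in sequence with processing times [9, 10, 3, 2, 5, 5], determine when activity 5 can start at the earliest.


Activity 5 starts after activities 1 through 4 complete.
Predecessor durations: [9, 10, 3, 2]
ES = 9 + 10 + 3 + 2 = 24

24


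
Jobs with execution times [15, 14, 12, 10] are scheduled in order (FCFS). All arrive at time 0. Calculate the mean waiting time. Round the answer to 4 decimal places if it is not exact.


FCFS order (as given): [15, 14, 12, 10]
Waiting times:
  Job 1: wait = 0
  Job 2: wait = 15
  Job 3: wait = 29
  Job 4: wait = 41
Sum of waiting times = 85
Average waiting time = 85/4 = 21.25

21.25


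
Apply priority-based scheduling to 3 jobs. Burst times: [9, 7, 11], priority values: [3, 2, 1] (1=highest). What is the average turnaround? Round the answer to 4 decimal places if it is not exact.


Sort by priority (ascending = highest first):
Order: [(1, 11), (2, 7), (3, 9)]
Completion times:
  Priority 1, burst=11, C=11
  Priority 2, burst=7, C=18
  Priority 3, burst=9, C=27
Average turnaround = 56/3 = 18.6667

18.6667


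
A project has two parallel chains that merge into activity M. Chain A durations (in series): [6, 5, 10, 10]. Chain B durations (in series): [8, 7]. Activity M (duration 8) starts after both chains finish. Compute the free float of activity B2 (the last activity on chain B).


ES(B2) = sum of predecessors on chain B = 8
EF(B2) = ES + duration = 8 + 7 = 15
Successor of B2 is M. ES(M) = max(sum(A), sum(B)) = max(31, 15) = 31
Free float = ES(successor) - EF(current) = 31 - 15 = 16

16


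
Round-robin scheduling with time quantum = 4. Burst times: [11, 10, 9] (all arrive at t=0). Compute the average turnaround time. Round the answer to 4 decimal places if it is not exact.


Time quantum = 4
Execution trace:
  J1 runs 4 units, time = 4
  J2 runs 4 units, time = 8
  J3 runs 4 units, time = 12
  J1 runs 4 units, time = 16
  J2 runs 4 units, time = 20
  J3 runs 4 units, time = 24
  J1 runs 3 units, time = 27
  J2 runs 2 units, time = 29
  J3 runs 1 units, time = 30
Finish times: [27, 29, 30]
Average turnaround = 86/3 = 28.6667

28.6667


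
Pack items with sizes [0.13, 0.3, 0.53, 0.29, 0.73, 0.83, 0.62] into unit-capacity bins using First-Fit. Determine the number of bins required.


Place items sequentially using First-Fit:
  Item 0.13 -> new Bin 1
  Item 0.3 -> Bin 1 (now 0.43)
  Item 0.53 -> Bin 1 (now 0.96)
  Item 0.29 -> new Bin 2
  Item 0.73 -> new Bin 3
  Item 0.83 -> new Bin 4
  Item 0.62 -> Bin 2 (now 0.91)
Total bins used = 4

4


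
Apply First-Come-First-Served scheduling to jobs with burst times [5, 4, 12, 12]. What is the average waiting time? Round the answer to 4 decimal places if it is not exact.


FCFS order (as given): [5, 4, 12, 12]
Waiting times:
  Job 1: wait = 0
  Job 2: wait = 5
  Job 3: wait = 9
  Job 4: wait = 21
Sum of waiting times = 35
Average waiting time = 35/4 = 8.75

8.75


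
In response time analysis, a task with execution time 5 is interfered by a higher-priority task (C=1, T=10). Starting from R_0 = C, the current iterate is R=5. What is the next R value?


R_next = C + ceil(R_prev / T_hp) * C_hp
ceil(5 / 10) = ceil(0.5) = 1
Interference = 1 * 1 = 1
R_next = 5 + 1 = 6

6


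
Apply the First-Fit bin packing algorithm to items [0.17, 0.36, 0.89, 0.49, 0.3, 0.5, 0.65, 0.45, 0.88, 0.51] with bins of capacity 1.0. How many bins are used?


Place items sequentially using First-Fit:
  Item 0.17 -> new Bin 1
  Item 0.36 -> Bin 1 (now 0.53)
  Item 0.89 -> new Bin 2
  Item 0.49 -> new Bin 3
  Item 0.3 -> Bin 1 (now 0.83)
  Item 0.5 -> Bin 3 (now 0.99)
  Item 0.65 -> new Bin 4
  Item 0.45 -> new Bin 5
  Item 0.88 -> new Bin 6
  Item 0.51 -> Bin 5 (now 0.96)
Total bins used = 6

6


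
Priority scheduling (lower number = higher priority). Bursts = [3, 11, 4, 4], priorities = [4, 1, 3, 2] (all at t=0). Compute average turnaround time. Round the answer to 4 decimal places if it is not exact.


Sort by priority (ascending = highest first):
Order: [(1, 11), (2, 4), (3, 4), (4, 3)]
Completion times:
  Priority 1, burst=11, C=11
  Priority 2, burst=4, C=15
  Priority 3, burst=4, C=19
  Priority 4, burst=3, C=22
Average turnaround = 67/4 = 16.75

16.75


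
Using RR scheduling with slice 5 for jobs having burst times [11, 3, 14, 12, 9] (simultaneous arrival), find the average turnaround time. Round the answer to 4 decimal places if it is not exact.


Time quantum = 5
Execution trace:
  J1 runs 5 units, time = 5
  J2 runs 3 units, time = 8
  J3 runs 5 units, time = 13
  J4 runs 5 units, time = 18
  J5 runs 5 units, time = 23
  J1 runs 5 units, time = 28
  J3 runs 5 units, time = 33
  J4 runs 5 units, time = 38
  J5 runs 4 units, time = 42
  J1 runs 1 units, time = 43
  J3 runs 4 units, time = 47
  J4 runs 2 units, time = 49
Finish times: [43, 8, 47, 49, 42]
Average turnaround = 189/5 = 37.8

37.8


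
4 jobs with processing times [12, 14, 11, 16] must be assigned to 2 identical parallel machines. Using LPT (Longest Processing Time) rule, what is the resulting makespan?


Sort jobs in decreasing order (LPT): [16, 14, 12, 11]
Assign each job to the least loaded machine:
  Machine 1: jobs [16, 11], load = 27
  Machine 2: jobs [14, 12], load = 26
Makespan = max load = 27

27


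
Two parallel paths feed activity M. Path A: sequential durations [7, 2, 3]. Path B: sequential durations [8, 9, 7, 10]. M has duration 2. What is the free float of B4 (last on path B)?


ES(B4) = sum of predecessors on chain B = 24
EF(B4) = ES + duration = 24 + 10 = 34
Successor of B4 is M. ES(M) = max(sum(A), sum(B)) = max(12, 34) = 34
Free float = ES(successor) - EF(current) = 34 - 34 = 0

0


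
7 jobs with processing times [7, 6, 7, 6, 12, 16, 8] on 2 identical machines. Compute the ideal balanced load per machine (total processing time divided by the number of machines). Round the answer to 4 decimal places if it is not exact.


Total processing time = 7 + 6 + 7 + 6 + 12 + 16 + 8 = 62
Number of machines = 2
Ideal balanced load = 62 / 2 = 31.0

31.0


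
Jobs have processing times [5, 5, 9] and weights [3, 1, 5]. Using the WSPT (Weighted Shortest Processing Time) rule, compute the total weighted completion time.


Compute p/w ratios and sort ascending (WSPT): [(5, 3), (9, 5), (5, 1)]
Compute weighted completion times:
  Job (p=5,w=3): C=5, w*C=3*5=15
  Job (p=9,w=5): C=14, w*C=5*14=70
  Job (p=5,w=1): C=19, w*C=1*19=19
Total weighted completion time = 104

104


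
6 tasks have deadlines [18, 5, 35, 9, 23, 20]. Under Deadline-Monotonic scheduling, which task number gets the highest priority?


Sort tasks by relative deadline (ascending):
  Task 2: deadline = 5
  Task 4: deadline = 9
  Task 1: deadline = 18
  Task 6: deadline = 20
  Task 5: deadline = 23
  Task 3: deadline = 35
Priority order (highest first): [2, 4, 1, 6, 5, 3]
Highest priority task = 2

2


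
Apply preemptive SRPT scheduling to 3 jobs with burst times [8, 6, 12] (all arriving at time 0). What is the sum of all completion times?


Since all jobs arrive at t=0, SRPT equals SPT ordering.
SPT order: [6, 8, 12]
Completion times:
  Job 1: p=6, C=6
  Job 2: p=8, C=14
  Job 3: p=12, C=26
Total completion time = 6 + 14 + 26 = 46

46


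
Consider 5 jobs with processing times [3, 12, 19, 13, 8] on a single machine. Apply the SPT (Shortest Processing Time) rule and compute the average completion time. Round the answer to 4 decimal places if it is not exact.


Sort jobs by processing time (SPT order): [3, 8, 12, 13, 19]
Compute completion times sequentially:
  Job 1: processing = 3, completes at 3
  Job 2: processing = 8, completes at 11
  Job 3: processing = 12, completes at 23
  Job 4: processing = 13, completes at 36
  Job 5: processing = 19, completes at 55
Sum of completion times = 128
Average completion time = 128/5 = 25.6

25.6


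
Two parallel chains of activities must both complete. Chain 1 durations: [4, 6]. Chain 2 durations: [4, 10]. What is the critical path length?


Path A total = 4 + 6 = 10
Path B total = 4 + 10 = 14
Critical path = longest path = max(10, 14) = 14

14


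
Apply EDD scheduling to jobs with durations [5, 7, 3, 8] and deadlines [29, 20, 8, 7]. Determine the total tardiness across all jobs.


Sort by due date (EDD order): [(8, 7), (3, 8), (7, 20), (5, 29)]
Compute completion times and tardiness:
  Job 1: p=8, d=7, C=8, tardiness=max(0,8-7)=1
  Job 2: p=3, d=8, C=11, tardiness=max(0,11-8)=3
  Job 3: p=7, d=20, C=18, tardiness=max(0,18-20)=0
  Job 4: p=5, d=29, C=23, tardiness=max(0,23-29)=0
Total tardiness = 4

4


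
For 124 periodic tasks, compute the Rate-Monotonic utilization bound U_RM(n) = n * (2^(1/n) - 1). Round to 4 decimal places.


Compute 2^(1/124) = 1.0056055492
Subtract 1: 1.0056055492 - 1 = 0.0056055492
Multiply by n: 124 * 0.0056055492 = 0.6950881008
Round to 4 dp: 0.6951

0.6951


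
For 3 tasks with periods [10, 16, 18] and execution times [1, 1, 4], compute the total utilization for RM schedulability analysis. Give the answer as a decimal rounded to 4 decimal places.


Compute individual utilizations (exact fractions):
  Task 1: C/T = 1/10 (approx. 0.1)
  Task 2: C/T = 1/16 (approx. 0.0625)
  Task 3: C/T = 4/18 = 2/9 (approx. 0.2222)
Total utilization U = 1/10 + 1/16 + 2/9 = 277/720
Rounded to 4 decimal places: U = 0.3847
RM (Liu & Layland) bound for 3 tasks = 0.779763; compare with U = 277/720 (approx. 0.384722)
U <= bound, so schedulable by RM sufficient condition.

0.3847


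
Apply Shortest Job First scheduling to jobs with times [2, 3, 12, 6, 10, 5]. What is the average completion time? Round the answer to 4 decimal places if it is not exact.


SJF order (ascending): [2, 3, 5, 6, 10, 12]
Completion times:
  Job 1: burst=2, C=2
  Job 2: burst=3, C=5
  Job 3: burst=5, C=10
  Job 4: burst=6, C=16
  Job 5: burst=10, C=26
  Job 6: burst=12, C=38
Average completion = 97/6 = 16.1667

16.1667


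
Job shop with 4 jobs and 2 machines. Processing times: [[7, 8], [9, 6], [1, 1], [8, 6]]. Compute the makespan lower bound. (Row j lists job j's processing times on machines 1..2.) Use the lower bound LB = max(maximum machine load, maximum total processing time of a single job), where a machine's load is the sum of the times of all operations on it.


Machine loads:
  Machine 1: 7 + 9 + 1 + 8 = 25
  Machine 2: 8 + 6 + 1 + 6 = 21
Max machine load = 25
Job totals:
  Job 1: 15
  Job 2: 15
  Job 3: 2
  Job 4: 14
Max job total = 15
Lower bound = max(25, 15) = 25

25


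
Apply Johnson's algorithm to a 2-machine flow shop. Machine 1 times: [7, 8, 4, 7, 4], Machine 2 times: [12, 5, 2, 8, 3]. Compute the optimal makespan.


Apply Johnson's rule:
  Group 1 (a <= b): [(1, 7, 12), (4, 7, 8)]
  Group 2 (a > b): [(2, 8, 5), (5, 4, 3), (3, 4, 2)]
Optimal job order: [1, 4, 2, 5, 3]
Schedule:
  Job 1: M1 done at 7, M2 done at 19
  Job 4: M1 done at 14, M2 done at 27
  Job 2: M1 done at 22, M2 done at 32
  Job 5: M1 done at 26, M2 done at 35
  Job 3: M1 done at 30, M2 done at 37
Makespan = 37

37


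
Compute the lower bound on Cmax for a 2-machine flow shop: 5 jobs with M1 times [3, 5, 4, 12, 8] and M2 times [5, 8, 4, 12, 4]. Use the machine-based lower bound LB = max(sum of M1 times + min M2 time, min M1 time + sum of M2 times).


LB1 = sum(M1 times) + min(M2 times) = 32 + 4 = 36
LB2 = min(M1 times) + sum(M2 times) = 3 + 33 = 36
Lower bound = max(LB1, LB2) = max(36, 36) = 36

36


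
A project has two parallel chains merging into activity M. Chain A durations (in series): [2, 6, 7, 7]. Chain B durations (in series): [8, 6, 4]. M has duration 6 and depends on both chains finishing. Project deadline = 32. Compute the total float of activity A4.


Forward pass: ES(A4) = sum of predecessors on chain A = 15
EF = ES + duration = 15 + 7 = 22
Backward pass: LF(M) = deadline = 32; LS(M) = 32 - 6 = 26
LF(A4) = LS(M) - sum(successors on chain A) = 26 - 0 = 26
LS = LF - duration = 26 - 7 = 19
Total float = LS - ES = 19 - 15 = 4

4


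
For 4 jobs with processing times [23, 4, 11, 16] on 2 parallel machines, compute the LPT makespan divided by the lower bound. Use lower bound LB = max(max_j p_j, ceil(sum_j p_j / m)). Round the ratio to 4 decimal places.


LPT order: [23, 16, 11, 4]
Machine loads after assignment: [27, 27]
LPT makespan = 27
Lower bound = max(max_job, ceil(total/2)) = max(23, 27) = 27
Ratio = 27 / 27 = 1.0

1.0


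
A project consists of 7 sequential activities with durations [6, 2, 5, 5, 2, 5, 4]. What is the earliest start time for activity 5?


Activity 5 starts after activities 1 through 4 complete.
Predecessor durations: [6, 2, 5, 5]
ES = 6 + 2 + 5 + 5 = 18

18


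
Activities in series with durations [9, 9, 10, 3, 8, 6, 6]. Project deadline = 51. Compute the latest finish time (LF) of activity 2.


LF(activity 2) = deadline - sum of successor durations
Successors: activities 3 through 7 with durations [10, 3, 8, 6, 6]
Sum of successor durations = 33
LF = 51 - 33 = 18

18


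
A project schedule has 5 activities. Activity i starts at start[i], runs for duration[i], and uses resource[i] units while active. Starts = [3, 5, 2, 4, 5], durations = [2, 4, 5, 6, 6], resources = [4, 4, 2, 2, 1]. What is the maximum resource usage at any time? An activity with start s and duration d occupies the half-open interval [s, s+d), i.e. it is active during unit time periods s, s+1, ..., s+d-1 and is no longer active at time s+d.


Each activity i is active on [start_i, start_i + duration_i).
Compute total resource usage per time slot:
  t=0: active resources = [], total = 0
  t=1: active resources = [], total = 0
  t=2: active resources = [2], total = 2
  t=3: active resources = [4, 2], total = 6
  t=4: active resources = [4, 2, 2], total = 8
  t=5: active resources = [4, 2, 2, 1], total = 9
  t=6: active resources = [4, 2, 2, 1], total = 9
  t=7: active resources = [4, 2, 1], total = 7
  t=8: active resources = [4, 2, 1], total = 7
  t=9: active resources = [2, 1], total = 3
  t=10: active resources = [1], total = 1
Peak resource demand = 9

9
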